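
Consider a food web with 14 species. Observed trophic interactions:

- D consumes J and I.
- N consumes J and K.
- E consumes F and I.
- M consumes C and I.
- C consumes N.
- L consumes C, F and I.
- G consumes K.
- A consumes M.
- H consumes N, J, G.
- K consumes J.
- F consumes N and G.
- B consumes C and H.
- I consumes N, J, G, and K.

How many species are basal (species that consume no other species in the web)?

Basal species (no prey listed): J.
Count: 1.

1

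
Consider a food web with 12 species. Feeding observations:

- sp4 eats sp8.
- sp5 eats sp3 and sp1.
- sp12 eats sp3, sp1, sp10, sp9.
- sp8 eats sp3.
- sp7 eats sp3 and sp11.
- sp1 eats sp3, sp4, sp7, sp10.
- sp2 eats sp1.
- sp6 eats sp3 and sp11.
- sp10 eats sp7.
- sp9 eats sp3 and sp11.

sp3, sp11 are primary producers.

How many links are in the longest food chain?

4 links

One longest chain: sp3 → sp7 → sp10 → sp1 → sp2.
It has 5 species and 4 links.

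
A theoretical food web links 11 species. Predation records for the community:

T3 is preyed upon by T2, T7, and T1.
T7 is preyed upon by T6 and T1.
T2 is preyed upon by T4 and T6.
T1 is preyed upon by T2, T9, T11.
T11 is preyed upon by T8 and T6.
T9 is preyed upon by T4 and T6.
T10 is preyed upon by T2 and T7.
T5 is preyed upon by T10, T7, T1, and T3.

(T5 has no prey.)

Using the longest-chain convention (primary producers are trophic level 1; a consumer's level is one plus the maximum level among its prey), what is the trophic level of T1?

T5 is a producer → level 1.
T3 eats T5 → level 2.
T7 eats T3 (level 2); other prey at levels: T5 1, T10 2 → level 3.
T1 eats T7 (level 3); other prey at levels: T5 1, T3 2 → level 4.

Trophic level 4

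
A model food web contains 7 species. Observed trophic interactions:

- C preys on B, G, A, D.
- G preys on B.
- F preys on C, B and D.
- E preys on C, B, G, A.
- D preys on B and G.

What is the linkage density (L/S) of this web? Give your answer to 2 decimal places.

L/S = 2.00

There are L = 14 links among S = 7 species.
L/S = 14/7 = 2.0000 ≈ 2.00.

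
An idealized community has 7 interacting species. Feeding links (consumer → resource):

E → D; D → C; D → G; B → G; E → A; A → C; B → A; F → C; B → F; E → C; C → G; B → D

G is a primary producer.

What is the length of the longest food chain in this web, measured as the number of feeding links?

One longest chain: G → C → D → B.
It has 4 species and 3 links.

3 links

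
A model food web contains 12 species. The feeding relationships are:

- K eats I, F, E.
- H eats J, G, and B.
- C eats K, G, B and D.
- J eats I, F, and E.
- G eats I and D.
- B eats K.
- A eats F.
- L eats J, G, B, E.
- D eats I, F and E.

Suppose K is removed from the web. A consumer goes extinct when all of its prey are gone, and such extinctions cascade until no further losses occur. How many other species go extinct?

Remove K.
Round 1: B (all prey gone) → extinct.
No further losses. Total secondary extinctions: 1.

1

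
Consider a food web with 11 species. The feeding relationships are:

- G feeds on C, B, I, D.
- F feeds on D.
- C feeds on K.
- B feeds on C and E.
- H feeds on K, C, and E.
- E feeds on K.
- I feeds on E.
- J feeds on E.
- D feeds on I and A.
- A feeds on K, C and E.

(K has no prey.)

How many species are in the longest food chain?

5 species

One longest chain: K → E → I → D → F.
It has 5 species and 4 links.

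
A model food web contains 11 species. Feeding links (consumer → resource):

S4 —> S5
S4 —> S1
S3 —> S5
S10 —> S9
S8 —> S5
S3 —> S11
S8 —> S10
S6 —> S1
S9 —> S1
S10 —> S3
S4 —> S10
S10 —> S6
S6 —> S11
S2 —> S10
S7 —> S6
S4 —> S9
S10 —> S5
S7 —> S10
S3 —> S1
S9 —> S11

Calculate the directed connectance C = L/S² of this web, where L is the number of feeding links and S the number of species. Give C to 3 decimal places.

The web has S = 11 species and L = 20 feeding links.
C = L / S² = 20 / 121 = 0.1653 ≈ 0.165.

C = 0.165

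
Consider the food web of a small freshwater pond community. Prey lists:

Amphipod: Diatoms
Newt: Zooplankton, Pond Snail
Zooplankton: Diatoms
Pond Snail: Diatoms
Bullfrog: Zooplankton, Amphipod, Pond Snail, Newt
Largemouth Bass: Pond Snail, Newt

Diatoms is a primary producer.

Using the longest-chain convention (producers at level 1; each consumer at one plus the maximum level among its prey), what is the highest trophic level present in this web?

4

Producers (level 1): Diatoms.
Diatoms → Zooplankton → Newt → Bullfrog gives Bullfrog level 4.
No species has a prey at level 4, so no species reaches level 5.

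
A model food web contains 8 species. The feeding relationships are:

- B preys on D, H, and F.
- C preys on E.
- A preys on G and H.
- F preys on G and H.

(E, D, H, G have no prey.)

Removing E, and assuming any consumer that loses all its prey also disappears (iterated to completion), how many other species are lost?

Remove E.
Round 1: C (all prey gone) → extinct.
No further losses. Total secondary extinctions: 1.

1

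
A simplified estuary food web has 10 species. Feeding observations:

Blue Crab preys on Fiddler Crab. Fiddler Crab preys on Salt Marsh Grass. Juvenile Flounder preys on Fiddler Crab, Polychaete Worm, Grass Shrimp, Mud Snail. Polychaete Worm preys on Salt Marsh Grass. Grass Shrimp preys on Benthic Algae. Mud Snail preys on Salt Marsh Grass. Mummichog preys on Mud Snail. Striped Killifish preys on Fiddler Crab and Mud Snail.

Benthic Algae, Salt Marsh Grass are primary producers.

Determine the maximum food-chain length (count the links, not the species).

One longest chain: Salt Marsh Grass → Polychaete Worm → Juvenile Flounder.
It has 3 species and 2 links.

2 links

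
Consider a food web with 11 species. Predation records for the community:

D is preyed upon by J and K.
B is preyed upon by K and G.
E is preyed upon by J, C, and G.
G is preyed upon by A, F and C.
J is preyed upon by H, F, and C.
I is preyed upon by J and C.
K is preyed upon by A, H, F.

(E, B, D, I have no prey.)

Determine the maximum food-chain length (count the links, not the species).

One longest chain: E → J → C.
It has 3 species and 2 links.

2 links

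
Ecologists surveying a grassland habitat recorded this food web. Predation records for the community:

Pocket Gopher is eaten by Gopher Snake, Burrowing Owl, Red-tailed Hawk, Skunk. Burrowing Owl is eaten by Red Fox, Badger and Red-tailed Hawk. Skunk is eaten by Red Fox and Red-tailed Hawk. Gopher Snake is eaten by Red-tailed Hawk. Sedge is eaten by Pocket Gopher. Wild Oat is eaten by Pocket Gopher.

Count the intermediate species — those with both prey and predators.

Intermediate species (has both prey and predators): Pocket Gopher, Gopher Snake, Burrowing Owl, Skunk.
Count: 4.

4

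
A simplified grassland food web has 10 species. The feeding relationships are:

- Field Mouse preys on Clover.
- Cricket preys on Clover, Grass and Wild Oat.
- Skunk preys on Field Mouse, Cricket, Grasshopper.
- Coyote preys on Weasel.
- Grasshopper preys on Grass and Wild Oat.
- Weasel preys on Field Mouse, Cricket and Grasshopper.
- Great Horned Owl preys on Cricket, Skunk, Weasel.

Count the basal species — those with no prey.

Basal species (no prey listed): Grass, Clover, Wild Oat.
Count: 3.

3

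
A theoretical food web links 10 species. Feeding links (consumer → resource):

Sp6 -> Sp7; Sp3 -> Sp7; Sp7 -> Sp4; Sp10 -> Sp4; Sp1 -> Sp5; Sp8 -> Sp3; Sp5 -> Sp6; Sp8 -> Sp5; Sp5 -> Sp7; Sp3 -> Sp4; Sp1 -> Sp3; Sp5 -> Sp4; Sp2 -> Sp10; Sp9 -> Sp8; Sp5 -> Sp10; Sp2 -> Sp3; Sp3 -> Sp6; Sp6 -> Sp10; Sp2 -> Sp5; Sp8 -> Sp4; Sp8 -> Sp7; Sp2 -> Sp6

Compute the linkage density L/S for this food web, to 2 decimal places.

There are L = 22 links among S = 10 species.
L/S = 22/10 = 2.2000 ≈ 2.20.

L/S = 2.20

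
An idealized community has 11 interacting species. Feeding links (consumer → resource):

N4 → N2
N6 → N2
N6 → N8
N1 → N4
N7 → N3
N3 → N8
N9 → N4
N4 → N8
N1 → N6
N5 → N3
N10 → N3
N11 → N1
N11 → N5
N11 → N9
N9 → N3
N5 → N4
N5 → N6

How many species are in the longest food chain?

4 species

One longest chain: N8 → N6 → N5 → N11.
It has 4 species and 3 links.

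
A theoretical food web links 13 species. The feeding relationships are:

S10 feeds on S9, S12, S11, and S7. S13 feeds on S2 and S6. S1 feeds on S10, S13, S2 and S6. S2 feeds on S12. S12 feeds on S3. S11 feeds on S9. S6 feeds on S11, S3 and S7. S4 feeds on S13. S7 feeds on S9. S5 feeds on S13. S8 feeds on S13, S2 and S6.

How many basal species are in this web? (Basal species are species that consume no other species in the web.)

2

Basal species (no prey listed): S3, S9.
Count: 2.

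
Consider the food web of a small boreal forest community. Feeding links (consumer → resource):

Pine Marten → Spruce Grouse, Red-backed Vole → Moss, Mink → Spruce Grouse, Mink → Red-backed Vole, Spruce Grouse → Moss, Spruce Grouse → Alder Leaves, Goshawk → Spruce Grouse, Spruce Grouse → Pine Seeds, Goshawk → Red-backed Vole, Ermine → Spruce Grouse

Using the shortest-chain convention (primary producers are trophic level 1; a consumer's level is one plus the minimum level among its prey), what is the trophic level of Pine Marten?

Alder Leaves is a producer → level 1.
Spruce Grouse eats Alder Leaves → level 2.
Pine Marten eats Spruce Grouse → level 3.
No prey of Pine Marten is below level 2, so 3 is the minimum.

Trophic level 3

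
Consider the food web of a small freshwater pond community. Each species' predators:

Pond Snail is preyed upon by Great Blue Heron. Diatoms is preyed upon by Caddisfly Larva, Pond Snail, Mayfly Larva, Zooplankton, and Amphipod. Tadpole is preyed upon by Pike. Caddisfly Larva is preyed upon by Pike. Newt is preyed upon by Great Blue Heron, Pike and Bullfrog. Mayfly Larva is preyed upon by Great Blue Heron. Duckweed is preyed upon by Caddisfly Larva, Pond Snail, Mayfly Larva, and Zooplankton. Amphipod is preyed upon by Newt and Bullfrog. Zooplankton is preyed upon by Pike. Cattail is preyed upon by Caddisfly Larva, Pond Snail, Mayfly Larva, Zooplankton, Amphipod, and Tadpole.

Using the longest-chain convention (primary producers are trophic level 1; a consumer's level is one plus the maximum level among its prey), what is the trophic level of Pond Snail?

Diatoms is a producer → level 1.
Pond Snail eats Diatoms (level 1); other prey at levels: Duckweed 1, Cattail 1 → level 2.

Trophic level 2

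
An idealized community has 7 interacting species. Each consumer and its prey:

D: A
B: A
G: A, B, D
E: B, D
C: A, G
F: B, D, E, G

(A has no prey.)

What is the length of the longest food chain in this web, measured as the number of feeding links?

One longest chain: A → B → G → C.
It has 4 species and 3 links.

3 links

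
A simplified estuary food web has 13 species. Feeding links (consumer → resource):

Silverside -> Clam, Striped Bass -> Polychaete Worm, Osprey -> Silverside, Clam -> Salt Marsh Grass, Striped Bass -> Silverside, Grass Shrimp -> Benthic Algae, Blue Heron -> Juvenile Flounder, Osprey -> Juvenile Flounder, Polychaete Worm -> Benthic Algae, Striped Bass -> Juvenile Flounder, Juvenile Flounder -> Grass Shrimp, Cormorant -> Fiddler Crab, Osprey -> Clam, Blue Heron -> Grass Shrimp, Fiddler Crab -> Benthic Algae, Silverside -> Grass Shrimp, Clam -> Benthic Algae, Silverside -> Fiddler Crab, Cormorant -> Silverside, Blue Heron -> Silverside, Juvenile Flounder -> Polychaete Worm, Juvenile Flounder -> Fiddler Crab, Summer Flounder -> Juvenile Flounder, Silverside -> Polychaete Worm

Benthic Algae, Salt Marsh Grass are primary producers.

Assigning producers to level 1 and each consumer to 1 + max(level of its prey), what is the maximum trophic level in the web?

Producers (level 1): Benthic Algae, Salt Marsh Grass.
Benthic Algae → Polychaete Worm → Silverside → Striped Bass gives Striped Bass level 4.
No species has a prey at level 4, so no species reaches level 5.

4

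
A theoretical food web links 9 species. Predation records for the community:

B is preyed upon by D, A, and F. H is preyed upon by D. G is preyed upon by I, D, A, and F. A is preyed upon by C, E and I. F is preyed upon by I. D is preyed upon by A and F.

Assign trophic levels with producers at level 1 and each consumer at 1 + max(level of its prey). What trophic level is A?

Trophic level 3

G is a producer → level 1.
D eats G (level 1); other prey at levels: B 1, H 1 → level 2.
A eats D (level 2); other prey at levels: G 1, B 1 → level 3.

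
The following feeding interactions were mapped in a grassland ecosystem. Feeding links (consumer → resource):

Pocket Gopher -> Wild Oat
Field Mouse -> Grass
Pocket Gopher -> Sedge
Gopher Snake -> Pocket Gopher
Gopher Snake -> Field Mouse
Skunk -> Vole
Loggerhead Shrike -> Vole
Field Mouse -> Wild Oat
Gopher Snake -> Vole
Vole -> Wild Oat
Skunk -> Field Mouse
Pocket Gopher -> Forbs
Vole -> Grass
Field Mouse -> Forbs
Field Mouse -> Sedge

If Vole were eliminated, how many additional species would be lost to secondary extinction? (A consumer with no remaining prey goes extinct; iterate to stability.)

1

Remove Vole.
Round 1: Loggerhead Shrike (all prey gone) → extinct.
No further losses. Total secondary extinctions: 1.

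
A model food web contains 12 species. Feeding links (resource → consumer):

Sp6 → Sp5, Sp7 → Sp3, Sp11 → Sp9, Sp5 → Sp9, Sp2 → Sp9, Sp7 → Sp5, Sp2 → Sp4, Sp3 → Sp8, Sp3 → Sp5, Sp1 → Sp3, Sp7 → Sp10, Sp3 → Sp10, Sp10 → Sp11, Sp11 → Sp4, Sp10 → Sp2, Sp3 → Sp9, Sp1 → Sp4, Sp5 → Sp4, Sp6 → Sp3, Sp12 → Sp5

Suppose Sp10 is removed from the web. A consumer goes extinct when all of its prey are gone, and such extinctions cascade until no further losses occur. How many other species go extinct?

Remove Sp10.
Round 1: Sp2 (all prey gone), Sp11 (all prey gone) → extinct.
No further losses. Total secondary extinctions: 2.

2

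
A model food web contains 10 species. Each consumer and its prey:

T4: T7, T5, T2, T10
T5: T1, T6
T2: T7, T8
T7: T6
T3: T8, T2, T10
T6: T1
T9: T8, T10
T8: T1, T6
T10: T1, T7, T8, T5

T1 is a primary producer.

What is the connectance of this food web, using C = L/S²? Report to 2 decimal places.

The web has S = 10 species and L = 21 feeding links.
C = L / S² = 21 / 100 = 0.2100 ≈ 0.21.

C = 0.21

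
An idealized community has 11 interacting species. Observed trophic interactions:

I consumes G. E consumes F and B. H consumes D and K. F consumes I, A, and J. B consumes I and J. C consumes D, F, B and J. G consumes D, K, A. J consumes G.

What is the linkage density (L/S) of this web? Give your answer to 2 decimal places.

L/S = 1.64

There are L = 18 links among S = 11 species.
L/S = 18/11 = 1.6364 ≈ 1.64.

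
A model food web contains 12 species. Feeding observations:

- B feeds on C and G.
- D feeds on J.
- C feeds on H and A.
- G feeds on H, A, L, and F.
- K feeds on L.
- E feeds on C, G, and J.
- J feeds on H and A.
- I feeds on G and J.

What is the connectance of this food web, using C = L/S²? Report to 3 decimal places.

The web has S = 12 species and L = 17 feeding links.
C = L / S² = 17 / 144 = 0.1181 ≈ 0.118.

C = 0.118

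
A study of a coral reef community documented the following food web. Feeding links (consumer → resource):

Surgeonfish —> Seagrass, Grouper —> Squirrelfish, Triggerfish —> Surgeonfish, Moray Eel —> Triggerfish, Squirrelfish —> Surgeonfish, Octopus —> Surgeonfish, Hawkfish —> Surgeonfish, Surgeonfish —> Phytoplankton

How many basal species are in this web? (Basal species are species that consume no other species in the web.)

Basal species (no prey listed): Phytoplankton, Seagrass.
Count: 2.

2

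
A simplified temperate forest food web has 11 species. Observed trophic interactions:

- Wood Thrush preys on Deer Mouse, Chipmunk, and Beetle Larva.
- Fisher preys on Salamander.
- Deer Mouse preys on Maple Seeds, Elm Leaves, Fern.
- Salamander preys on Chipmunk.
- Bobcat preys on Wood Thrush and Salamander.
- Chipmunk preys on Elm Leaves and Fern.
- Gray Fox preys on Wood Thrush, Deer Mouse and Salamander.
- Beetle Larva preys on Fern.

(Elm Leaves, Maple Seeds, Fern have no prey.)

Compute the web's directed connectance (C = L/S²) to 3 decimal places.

The web has S = 11 species and L = 16 feeding links.
C = L / S² = 16 / 121 = 0.1322 ≈ 0.132.

C = 0.132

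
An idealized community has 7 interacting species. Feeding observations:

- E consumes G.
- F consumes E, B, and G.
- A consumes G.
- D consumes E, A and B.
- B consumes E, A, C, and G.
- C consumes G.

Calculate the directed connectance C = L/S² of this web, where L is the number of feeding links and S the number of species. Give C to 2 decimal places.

The web has S = 7 species and L = 13 feeding links.
C = L / S² = 13 / 49 = 0.2653 ≈ 0.27.

C = 0.27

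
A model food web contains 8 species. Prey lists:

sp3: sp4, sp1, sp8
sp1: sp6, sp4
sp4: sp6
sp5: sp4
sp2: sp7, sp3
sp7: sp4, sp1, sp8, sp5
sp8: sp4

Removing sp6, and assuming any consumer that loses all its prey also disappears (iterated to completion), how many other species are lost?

7

Remove sp6.
Round 1: sp4 (all prey gone) → extinct.
Round 2: sp1 (all prey gone), sp8 (all prey gone), sp5 (all prey gone) → extinct.
Round 3: sp7 (all prey gone), sp3 (all prey gone) → extinct.
Round 4: sp2 (all prey gone) → extinct.
No further losses. Total secondary extinctions: 7.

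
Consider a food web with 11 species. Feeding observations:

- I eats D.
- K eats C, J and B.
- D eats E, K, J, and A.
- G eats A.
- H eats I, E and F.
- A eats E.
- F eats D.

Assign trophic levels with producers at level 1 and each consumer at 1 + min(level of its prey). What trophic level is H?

E is a producer → level 1.
H eats E → level 2.

Trophic level 2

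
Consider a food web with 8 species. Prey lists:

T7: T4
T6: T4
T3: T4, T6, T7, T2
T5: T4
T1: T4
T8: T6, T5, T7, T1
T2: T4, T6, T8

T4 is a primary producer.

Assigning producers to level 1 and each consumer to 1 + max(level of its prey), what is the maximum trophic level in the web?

5

Producers (level 1): T4.
T4 → T6 → T8 → T2 → T3 gives T3 level 5.
No species has a prey at level 5, so no species reaches level 6.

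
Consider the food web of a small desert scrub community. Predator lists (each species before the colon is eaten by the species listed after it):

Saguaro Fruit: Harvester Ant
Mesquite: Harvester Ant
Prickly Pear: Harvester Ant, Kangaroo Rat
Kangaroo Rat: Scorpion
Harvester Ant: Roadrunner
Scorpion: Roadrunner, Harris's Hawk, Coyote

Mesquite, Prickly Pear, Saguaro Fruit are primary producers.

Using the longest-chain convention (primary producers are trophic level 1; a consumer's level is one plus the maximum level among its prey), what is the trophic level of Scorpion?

Trophic level 3

Prickly Pear is a producer → level 1.
Kangaroo Rat eats Prickly Pear → level 2.
Scorpion eats Kangaroo Rat → level 3.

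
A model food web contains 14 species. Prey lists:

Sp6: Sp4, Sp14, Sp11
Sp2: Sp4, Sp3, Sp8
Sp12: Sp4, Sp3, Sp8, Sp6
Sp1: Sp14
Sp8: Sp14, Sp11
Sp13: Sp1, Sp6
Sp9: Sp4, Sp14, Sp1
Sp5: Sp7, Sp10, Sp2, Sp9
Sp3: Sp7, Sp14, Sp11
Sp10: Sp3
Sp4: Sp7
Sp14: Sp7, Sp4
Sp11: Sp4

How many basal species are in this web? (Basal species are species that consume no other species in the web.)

Basal species (no prey listed): Sp7.
Count: 1.

1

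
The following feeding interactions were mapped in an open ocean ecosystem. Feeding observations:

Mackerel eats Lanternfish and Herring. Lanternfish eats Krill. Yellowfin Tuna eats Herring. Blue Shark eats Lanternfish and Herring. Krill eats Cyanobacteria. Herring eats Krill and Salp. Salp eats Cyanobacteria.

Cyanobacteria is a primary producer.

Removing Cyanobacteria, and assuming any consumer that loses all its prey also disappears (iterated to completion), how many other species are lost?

7

Remove Cyanobacteria.
Round 1: Salp (all prey gone), Krill (all prey gone) → extinct.
Round 2: Herring (all prey gone), Lanternfish (all prey gone) → extinct.
Round 3: Mackerel (all prey gone), Blue Shark (all prey gone), Yellowfin Tuna (all prey gone) → extinct.
No further losses. Total secondary extinctions: 7.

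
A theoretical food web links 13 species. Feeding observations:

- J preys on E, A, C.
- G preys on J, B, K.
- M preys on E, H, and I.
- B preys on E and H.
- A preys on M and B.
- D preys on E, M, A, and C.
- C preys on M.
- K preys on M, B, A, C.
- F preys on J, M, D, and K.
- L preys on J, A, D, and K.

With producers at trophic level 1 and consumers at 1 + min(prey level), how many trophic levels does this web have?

Producers (level 1): H, I, E.
Following each consumer down to its lowest-level prey: H → M → C (levels 1 through 3).
All prey of C (M 2) are at level 2 or above, so C is at level 1 + 2 = 3.
Every consumer has at least one prey at level 2 or below, so none exceeds level 3.

3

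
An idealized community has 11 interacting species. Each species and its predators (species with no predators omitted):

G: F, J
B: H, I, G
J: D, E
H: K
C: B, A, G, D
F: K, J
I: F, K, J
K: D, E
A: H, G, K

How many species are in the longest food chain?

6 species

One longest chain: C → B → I → F → J → D.
It has 6 species and 5 links.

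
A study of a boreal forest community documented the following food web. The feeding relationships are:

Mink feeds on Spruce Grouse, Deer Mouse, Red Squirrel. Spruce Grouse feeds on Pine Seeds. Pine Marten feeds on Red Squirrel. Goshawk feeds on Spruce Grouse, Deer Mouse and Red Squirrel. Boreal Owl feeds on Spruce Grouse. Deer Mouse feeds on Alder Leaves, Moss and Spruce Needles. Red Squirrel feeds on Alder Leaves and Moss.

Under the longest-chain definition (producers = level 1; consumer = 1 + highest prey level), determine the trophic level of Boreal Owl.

Pine Seeds is a producer → level 1.
Spruce Grouse eats Pine Seeds → level 2.
Boreal Owl eats Spruce Grouse → level 3.

Trophic level 3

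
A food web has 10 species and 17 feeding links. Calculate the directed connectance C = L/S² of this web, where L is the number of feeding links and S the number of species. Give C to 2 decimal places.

The web has S = 10 species and L = 17 feeding links.
C = L / S² = 17 / 100 = 0.1700 ≈ 0.17.

C = 0.17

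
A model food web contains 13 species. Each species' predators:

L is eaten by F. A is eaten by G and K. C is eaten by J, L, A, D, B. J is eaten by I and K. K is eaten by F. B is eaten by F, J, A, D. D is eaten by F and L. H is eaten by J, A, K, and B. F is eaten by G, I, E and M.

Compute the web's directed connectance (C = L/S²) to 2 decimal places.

C = 0.15

The web has S = 13 species and L = 25 feeding links.
C = L / S² = 25 / 169 = 0.1479 ≈ 0.15.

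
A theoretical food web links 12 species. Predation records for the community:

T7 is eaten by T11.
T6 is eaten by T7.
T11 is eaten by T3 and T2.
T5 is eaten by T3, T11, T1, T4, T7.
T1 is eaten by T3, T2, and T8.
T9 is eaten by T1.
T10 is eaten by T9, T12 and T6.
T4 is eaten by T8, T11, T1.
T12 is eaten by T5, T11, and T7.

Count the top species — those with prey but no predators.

Top species (has prey, but nothing eats it): T8, T3, T2.
Count: 3.

3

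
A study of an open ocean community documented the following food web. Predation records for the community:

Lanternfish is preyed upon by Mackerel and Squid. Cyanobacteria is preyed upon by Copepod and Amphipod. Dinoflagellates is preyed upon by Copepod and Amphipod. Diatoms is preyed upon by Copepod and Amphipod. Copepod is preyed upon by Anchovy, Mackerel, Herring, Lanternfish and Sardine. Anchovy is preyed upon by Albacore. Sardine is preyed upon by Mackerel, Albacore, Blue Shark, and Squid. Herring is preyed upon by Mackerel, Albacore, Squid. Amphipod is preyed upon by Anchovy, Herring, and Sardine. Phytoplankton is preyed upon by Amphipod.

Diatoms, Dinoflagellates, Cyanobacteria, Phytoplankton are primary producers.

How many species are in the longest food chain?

4 species

One longest chain: Diatoms → Amphipod → Sardine → Blue Shark.
It has 4 species and 3 links.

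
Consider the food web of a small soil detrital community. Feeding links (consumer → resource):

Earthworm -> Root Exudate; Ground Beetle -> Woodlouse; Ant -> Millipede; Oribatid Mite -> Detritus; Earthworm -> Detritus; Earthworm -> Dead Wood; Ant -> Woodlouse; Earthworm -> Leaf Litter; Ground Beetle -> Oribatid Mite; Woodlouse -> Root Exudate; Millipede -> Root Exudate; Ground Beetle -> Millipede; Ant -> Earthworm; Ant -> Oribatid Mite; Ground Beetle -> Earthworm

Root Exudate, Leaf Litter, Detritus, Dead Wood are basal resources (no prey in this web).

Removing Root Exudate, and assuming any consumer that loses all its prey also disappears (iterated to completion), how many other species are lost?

Remove Root Exudate.
Round 1: Woodlouse (all prey gone), Millipede (all prey gone) → extinct.
No further losses. Total secondary extinctions: 2.

2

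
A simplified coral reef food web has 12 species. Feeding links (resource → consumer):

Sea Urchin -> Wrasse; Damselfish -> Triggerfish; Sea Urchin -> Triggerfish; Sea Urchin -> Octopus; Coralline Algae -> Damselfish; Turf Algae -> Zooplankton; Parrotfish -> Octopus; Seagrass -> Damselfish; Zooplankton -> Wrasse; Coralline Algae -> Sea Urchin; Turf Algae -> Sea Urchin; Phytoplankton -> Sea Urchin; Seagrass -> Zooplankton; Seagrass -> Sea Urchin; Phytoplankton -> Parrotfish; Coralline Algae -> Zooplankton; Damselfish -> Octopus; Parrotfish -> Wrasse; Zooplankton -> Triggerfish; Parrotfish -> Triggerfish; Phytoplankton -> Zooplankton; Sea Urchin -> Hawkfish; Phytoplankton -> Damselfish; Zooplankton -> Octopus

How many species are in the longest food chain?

3 species

One longest chain: Coralline Algae → Sea Urchin → Hawkfish.
It has 3 species and 2 links.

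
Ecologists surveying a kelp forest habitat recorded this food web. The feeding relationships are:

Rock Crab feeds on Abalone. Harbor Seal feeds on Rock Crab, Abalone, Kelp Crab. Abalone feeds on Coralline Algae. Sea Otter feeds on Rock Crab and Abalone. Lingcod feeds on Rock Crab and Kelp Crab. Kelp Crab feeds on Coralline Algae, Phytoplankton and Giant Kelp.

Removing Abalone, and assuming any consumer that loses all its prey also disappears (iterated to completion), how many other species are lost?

Remove Abalone.
Round 1: Rock Crab (all prey gone) → extinct.
Round 2: Sea Otter (all prey gone) → extinct.
No further losses. Total secondary extinctions: 2.

2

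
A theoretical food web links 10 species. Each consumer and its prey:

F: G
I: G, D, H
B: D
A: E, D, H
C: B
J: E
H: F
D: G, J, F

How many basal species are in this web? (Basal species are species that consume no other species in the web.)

2

Basal species (no prey listed): G, E.
Count: 2.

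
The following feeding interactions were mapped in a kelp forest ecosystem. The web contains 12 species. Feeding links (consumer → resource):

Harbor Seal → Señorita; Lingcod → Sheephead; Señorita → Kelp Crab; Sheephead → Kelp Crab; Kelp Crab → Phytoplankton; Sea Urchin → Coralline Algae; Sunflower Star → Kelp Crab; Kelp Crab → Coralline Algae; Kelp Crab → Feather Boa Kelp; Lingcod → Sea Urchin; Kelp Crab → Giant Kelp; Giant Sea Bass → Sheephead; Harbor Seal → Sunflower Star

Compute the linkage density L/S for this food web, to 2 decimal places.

There are L = 13 links among S = 12 species.
L/S = 13/12 = 1.0833 ≈ 1.08.

L/S = 1.08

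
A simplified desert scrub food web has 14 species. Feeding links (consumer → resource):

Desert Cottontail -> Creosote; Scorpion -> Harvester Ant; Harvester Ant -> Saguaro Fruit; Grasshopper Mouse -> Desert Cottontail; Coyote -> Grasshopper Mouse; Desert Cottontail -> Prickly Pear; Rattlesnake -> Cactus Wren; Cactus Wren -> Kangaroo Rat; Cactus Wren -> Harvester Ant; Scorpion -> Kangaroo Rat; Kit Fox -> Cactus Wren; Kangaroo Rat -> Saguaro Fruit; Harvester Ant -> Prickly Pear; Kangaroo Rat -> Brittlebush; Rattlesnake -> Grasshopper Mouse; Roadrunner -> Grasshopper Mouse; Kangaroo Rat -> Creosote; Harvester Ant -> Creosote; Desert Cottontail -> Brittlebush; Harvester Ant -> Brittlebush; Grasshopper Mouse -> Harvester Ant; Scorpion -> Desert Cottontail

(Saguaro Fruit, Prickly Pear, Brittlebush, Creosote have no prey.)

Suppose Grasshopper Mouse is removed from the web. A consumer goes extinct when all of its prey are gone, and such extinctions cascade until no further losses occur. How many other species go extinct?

2

Remove Grasshopper Mouse.
Round 1: Roadrunner (all prey gone), Coyote (all prey gone) → extinct.
No further losses. Total secondary extinctions: 2.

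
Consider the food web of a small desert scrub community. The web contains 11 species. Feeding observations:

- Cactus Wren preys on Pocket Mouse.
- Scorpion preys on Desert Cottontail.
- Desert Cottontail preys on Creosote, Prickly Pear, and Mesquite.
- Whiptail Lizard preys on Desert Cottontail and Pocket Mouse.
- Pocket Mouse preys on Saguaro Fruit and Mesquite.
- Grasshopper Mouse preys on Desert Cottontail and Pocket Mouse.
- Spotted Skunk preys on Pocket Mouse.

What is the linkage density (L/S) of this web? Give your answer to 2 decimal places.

L/S = 1.09

There are L = 12 links among S = 11 species.
L/S = 12/11 = 1.0909 ≈ 1.09.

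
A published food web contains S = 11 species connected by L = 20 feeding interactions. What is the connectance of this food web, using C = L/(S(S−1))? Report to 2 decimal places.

C = 0.18

The web has S = 11 species and L = 20 feeding links.
C = L / (S(S−1)) = 20 / 110 = 0.1818 ≈ 0.18.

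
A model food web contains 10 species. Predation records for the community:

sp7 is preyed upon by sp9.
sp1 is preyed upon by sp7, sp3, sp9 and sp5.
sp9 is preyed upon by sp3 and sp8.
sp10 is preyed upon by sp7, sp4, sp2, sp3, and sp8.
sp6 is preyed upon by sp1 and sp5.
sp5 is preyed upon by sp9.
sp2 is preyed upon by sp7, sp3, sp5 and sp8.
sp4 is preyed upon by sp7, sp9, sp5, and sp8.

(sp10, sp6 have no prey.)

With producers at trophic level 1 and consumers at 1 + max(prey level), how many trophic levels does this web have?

5

Producers (level 1): sp10, sp6.
sp10 → sp4 → sp7 → sp9 → sp3 gives sp3 level 5.
No species has a prey at level 5, so no species reaches level 6.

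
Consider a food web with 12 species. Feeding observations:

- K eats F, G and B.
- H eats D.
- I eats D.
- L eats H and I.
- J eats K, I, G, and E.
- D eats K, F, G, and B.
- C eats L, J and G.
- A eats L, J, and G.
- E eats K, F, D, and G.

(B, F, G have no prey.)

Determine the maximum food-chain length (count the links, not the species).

5 links

One longest chain: B → K → D → I → J → C.
It has 6 species and 5 links.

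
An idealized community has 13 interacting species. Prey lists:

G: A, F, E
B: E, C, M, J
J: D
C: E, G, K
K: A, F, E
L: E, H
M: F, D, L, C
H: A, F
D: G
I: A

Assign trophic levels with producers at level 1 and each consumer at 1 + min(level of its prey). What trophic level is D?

Trophic level 3

A is a producer → level 1.
G eats A → level 2.
D eats G → level 3.
No prey of D is below level 2, so 3 is the minimum.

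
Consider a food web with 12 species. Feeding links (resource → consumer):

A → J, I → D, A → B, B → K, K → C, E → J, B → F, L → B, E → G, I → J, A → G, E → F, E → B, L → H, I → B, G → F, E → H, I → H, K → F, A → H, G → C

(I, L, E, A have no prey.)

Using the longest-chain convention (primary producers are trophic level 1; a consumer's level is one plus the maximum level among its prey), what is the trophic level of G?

Trophic level 2

E is a producer → level 1.
G eats E (level 1); other prey at levels: A 1 → level 2.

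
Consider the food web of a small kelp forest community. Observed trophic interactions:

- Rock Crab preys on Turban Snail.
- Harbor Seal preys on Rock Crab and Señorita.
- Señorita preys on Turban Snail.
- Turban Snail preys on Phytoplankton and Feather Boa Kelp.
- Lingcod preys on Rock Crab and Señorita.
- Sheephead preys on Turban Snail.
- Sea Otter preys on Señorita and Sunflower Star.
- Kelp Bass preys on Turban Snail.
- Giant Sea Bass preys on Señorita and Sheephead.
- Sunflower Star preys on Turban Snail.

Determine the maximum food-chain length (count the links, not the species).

One longest chain: Feather Boa Kelp → Turban Snail → Señorita → Lingcod.
It has 4 species and 3 links.

3 links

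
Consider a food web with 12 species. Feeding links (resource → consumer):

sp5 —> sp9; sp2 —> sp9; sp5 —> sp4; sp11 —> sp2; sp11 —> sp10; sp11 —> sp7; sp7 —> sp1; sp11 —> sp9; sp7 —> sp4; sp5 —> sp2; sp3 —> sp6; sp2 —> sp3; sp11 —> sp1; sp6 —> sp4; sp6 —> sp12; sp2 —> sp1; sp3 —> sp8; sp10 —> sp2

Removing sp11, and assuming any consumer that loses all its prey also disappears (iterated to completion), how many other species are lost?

2

Remove sp11.
Round 1: sp10 (all prey gone), sp7 (all prey gone) → extinct.
No further losses. Total secondary extinctions: 2.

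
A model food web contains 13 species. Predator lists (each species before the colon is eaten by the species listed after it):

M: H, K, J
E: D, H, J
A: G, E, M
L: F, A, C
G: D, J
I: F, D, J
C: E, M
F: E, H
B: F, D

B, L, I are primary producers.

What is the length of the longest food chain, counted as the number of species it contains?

One longest chain: L → A → G → D.
It has 4 species and 3 links.

4 species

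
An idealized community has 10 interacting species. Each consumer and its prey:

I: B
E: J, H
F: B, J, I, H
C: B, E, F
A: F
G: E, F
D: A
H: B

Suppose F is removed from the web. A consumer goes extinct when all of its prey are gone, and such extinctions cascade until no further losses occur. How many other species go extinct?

Remove F.
Round 1: A (all prey gone) → extinct.
Round 2: D (all prey gone) → extinct.
No further losses. Total secondary extinctions: 2.

2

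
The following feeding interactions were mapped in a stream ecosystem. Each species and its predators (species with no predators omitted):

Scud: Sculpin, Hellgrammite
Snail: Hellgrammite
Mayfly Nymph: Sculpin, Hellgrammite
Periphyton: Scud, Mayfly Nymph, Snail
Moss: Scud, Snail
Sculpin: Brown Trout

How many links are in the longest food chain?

3 links

One longest chain: Moss → Scud → Sculpin → Brown Trout.
It has 4 species and 3 links.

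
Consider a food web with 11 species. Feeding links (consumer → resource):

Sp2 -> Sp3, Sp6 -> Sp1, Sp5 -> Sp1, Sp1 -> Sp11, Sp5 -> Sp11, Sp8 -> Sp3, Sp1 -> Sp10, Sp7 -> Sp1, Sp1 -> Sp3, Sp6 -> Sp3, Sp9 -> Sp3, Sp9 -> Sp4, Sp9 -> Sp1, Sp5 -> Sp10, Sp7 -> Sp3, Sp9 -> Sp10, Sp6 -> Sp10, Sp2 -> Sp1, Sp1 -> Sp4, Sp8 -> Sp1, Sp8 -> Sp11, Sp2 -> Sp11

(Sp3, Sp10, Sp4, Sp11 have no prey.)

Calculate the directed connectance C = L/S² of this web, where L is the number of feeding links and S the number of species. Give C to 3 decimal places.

C = 0.182

The web has S = 11 species and L = 22 feeding links.
C = L / S² = 22 / 121 = 0.1818 ≈ 0.182.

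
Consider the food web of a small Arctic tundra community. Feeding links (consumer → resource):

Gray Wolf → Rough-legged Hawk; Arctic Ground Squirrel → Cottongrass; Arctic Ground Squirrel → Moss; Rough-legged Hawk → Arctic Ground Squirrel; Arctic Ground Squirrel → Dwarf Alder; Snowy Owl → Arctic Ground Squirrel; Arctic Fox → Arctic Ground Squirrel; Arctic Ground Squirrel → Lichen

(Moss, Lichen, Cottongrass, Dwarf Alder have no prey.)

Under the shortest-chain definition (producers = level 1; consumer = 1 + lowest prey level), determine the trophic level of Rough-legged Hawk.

Trophic level 3

Moss is a producer → level 1.
Arctic Ground Squirrel eats Moss → level 2.
Rough-legged Hawk eats Arctic Ground Squirrel → level 3.
No prey of Rough-legged Hawk is below level 2, so 3 is the minimum.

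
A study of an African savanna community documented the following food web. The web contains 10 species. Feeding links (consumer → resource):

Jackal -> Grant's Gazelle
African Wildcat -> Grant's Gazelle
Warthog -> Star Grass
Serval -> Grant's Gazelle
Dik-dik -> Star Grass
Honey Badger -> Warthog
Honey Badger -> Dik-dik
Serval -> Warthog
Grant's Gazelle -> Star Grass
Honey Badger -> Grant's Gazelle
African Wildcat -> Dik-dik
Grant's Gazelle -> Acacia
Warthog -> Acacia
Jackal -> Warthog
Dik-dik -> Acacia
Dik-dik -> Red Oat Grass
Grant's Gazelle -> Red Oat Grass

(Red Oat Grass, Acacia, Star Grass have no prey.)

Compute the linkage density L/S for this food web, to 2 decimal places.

There are L = 17 links among S = 10 species.
L/S = 17/10 = 1.7000 ≈ 1.70.

L/S = 1.70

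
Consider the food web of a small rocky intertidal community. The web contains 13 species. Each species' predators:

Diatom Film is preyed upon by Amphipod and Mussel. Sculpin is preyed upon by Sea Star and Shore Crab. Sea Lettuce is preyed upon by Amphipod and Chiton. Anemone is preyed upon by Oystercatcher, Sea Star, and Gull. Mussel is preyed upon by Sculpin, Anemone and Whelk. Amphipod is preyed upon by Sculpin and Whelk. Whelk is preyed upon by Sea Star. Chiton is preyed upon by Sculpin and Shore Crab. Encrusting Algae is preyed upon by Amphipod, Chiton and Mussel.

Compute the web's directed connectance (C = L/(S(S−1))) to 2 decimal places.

C = 0.13

The web has S = 13 species and L = 20 feeding links.
C = L / (S(S−1)) = 20 / 156 = 0.1282 ≈ 0.13.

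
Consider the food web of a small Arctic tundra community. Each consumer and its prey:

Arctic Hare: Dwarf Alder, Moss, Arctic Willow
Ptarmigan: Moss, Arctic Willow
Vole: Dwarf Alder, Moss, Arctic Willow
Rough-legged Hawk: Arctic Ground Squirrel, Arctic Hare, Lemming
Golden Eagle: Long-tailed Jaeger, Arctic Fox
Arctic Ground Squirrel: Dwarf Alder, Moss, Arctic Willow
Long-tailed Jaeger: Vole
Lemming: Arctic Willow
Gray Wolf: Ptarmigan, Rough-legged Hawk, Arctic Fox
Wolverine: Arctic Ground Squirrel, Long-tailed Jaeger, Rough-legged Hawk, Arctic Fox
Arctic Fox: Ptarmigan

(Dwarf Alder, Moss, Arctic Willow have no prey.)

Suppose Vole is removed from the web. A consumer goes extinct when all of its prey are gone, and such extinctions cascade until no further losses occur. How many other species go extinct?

1

Remove Vole.
Round 1: Long-tailed Jaeger (all prey gone) → extinct.
No further losses. Total secondary extinctions: 1.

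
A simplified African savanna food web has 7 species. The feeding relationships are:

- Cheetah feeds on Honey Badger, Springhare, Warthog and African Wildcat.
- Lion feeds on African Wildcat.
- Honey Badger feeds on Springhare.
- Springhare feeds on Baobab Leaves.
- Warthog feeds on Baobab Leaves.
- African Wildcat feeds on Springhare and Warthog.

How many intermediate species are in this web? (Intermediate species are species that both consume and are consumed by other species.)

Intermediate species (has both prey and predators): Springhare, Warthog, African Wildcat, Honey Badger.
Count: 4.

4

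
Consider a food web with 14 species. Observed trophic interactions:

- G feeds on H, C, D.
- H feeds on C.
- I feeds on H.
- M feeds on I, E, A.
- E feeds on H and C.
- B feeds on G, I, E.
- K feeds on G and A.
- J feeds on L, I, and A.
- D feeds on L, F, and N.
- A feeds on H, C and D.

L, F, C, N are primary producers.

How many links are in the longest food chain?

3 links

One longest chain: L → D → G → B.
It has 4 species and 3 links.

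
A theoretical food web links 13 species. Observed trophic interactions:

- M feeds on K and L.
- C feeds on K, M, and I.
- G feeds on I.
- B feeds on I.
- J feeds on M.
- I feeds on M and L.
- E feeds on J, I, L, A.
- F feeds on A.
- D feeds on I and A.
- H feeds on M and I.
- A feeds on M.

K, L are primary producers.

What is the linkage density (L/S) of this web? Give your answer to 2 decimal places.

There are L = 20 links among S = 13 species.
L/S = 20/13 = 1.5385 ≈ 1.54.

L/S = 1.54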